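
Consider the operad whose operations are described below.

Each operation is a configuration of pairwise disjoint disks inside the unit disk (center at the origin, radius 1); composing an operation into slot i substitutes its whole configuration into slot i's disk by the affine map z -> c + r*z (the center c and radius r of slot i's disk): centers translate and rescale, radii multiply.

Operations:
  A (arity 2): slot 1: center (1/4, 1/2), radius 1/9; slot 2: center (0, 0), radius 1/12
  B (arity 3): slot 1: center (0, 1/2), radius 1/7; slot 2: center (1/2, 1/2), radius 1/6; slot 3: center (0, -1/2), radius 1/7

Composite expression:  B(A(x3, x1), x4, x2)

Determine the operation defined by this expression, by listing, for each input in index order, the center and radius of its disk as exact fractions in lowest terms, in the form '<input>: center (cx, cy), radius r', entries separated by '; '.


x1: center (0, 1/2), radius 1/84; x2: center (0, -1/2), radius 1/7; x3: center (1/28, 4/7), radius 1/63; x4: center (1/2, 1/2), radius 1/6

Nesting under B composes maps z -> c + r*z down each x-path.
input x3: composing its 2 substitution steps yields center (1/28, 4/7), radius 1/63
input x1: composing its 2 substitution steps yields center (0, 1/2), radius 1/84
input x4: composing its 1 substitution step yields center (1/2, 1/2), radius 1/6
input x2: composing its 1 substitution step yields center (0, -1/2), radius 1/7


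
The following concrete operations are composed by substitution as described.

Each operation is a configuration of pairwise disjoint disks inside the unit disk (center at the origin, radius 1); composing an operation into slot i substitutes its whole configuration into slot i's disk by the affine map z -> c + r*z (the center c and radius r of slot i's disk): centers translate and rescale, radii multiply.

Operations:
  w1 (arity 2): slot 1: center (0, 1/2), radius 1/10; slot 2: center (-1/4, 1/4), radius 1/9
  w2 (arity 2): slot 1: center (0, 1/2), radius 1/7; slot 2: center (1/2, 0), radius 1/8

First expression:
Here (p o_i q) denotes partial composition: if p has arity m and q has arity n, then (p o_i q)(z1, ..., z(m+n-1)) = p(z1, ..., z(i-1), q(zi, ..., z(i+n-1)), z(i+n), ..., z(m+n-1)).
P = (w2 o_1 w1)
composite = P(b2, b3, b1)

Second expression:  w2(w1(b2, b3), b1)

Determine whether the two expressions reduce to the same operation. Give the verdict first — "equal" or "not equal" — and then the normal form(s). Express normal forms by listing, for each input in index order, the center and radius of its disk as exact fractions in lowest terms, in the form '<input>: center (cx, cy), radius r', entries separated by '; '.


The first expression reduces to b1: center (1/2, 0), radius 1/8; b2: center (0, 4/7), radius 1/70; b3: center (-1/28, 15/28), radius 1/63
The second expression reduces to b1: center (1/2, 0), radius 1/8; b2: center (0, 4/7), radius 1/70; b3: center (-1/28, 15/28), radius 1/63
Both agree, so they are equal.

equal — both sides give b1: center (1/2, 0), radius 1/8; b2: center (0, 4/7), radius 1/70; b3: center (-1/28, 15/28), radius 1/63


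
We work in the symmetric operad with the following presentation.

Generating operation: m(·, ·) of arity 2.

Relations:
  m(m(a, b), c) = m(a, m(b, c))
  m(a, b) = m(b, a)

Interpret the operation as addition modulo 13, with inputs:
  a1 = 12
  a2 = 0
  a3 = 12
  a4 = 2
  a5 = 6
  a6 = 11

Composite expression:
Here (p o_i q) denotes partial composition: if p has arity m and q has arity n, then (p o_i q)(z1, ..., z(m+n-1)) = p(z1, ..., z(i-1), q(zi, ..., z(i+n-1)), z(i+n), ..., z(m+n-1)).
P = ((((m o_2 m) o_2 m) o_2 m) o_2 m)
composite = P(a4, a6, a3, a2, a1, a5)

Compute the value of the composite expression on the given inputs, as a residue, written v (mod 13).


m(a6, a3) = 10
m(m(a6, a3), a2) = 10
m(m(m(a6, a3), a2), a1) = 9
m(m(m(m(a6, a3), a2), a1), a5) = 2
m(a4, m(m(m(m(a6, a3), a2), a1), a5)) = 4

4 (mod 13)


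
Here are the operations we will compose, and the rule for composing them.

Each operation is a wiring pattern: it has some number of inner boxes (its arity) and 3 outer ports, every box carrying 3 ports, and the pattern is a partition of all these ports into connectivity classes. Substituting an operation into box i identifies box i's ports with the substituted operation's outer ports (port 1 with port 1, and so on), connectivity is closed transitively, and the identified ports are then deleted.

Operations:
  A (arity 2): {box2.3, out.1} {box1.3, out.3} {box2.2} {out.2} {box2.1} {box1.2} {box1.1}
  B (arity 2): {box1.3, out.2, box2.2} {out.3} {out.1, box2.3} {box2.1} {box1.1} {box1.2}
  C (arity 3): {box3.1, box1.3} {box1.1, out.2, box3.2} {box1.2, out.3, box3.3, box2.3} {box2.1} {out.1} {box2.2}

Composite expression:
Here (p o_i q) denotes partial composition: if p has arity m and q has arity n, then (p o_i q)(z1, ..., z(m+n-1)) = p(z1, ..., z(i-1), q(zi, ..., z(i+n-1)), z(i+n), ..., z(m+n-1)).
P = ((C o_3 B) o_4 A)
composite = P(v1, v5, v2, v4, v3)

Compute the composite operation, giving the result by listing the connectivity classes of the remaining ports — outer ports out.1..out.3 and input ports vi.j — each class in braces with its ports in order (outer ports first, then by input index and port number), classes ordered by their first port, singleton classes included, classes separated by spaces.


Two ports join when wires chain via C-identified ports.
stage A: inputs (v4, v3), connectivity {out.1, v3.3} {out.2} {out.3, v4.3} {v3.1} {v3.2} {v4.1} {v4.2}, out.j its boundary
stage B: inputs (v2, v4, v3), connectivity {out.1, v4.3} {out.2, v2.3} {out.3} {v2.1} {v2.2} {v3.1} {v3.2} {v3.3} {v4.1} {v4.2}, out.j its boundary
stage C: inputs (v1, v5, v2, v4, v3), connectivity {out.1} {out.2, v1.1, v2.3} {out.3, v1.2, v5.3} {v1.3, v4.3} {v2.1} {v2.2} {v3.1} {v3.2} {v3.3} {v4.1} {v4.2} {v5.1} {v5.2}, out.j its boundary

{out.1} {out.2, v1.1, v2.3} {out.3, v1.2, v5.3} {v1.3, v4.3} {v2.1} {v2.2} {v3.1} {v3.2} {v3.3} {v4.1} {v4.2} {v5.1} {v5.2}


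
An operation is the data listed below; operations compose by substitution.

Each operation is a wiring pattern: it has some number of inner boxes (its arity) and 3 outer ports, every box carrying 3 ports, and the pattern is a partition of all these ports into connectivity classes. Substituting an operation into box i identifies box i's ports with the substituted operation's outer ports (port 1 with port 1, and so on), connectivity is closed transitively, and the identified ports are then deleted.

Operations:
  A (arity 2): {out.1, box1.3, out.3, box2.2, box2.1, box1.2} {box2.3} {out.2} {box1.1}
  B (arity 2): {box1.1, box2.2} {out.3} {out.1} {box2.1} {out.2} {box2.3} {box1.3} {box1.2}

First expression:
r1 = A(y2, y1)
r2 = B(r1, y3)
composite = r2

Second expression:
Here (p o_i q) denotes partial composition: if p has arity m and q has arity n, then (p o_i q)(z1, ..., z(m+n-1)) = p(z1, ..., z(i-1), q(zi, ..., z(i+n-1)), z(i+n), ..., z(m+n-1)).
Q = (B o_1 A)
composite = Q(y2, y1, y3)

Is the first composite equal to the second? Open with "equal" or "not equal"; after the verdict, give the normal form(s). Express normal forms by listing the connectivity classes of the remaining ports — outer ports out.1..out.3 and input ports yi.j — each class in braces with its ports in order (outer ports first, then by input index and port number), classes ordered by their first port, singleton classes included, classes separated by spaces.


equal; the common form is {out.1} {out.2} {out.3} {y1.1, y1.2, y2.2, y2.3, y3.2} {y1.3} {y2.1} {y3.1} {y3.3}

In normal form, the first expression is {out.1} {out.2} {out.3} {y1.1, y1.2, y2.2, y2.3, y3.2} {y1.3} {y2.1} {y3.1} {y3.3}
In normal form, the second expression is {out.1} {out.2} {out.3} {y1.1, y1.2, y2.2, y2.3, y3.2} {y1.3} {y2.1} {y3.1} {y3.3}
Both agree, so they are equal.


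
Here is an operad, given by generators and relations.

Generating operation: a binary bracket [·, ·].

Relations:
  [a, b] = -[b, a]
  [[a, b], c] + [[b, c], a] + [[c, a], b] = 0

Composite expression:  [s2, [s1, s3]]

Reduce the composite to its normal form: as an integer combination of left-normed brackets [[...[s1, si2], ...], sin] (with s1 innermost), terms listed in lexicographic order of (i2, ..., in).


-[[s1, s3], s2]


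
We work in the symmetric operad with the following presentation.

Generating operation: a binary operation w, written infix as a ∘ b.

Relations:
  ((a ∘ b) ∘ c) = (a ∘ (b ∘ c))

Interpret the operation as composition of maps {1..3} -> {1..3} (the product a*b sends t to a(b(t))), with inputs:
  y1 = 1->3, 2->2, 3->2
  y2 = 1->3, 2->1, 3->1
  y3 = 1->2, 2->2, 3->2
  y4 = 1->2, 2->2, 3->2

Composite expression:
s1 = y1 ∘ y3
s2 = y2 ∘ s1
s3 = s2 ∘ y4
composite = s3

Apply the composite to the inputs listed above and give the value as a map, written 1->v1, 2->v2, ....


(y1 ∘ y3) = 1->2, 2->2, 3->2
(y2 ∘ (y1 ∘ y3)) = 1->1, 2->1, 3->1
((y2 ∘ (y1 ∘ y3)) ∘ y4) = 1->1, 2->1, 3->1

1->1, 2->1, 3->1


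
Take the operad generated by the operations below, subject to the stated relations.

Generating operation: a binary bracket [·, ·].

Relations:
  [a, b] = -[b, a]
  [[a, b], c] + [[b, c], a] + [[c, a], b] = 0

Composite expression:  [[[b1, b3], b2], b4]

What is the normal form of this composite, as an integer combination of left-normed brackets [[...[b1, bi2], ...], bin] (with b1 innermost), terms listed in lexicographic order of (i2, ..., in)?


[[[b1, b3], b2], b4]


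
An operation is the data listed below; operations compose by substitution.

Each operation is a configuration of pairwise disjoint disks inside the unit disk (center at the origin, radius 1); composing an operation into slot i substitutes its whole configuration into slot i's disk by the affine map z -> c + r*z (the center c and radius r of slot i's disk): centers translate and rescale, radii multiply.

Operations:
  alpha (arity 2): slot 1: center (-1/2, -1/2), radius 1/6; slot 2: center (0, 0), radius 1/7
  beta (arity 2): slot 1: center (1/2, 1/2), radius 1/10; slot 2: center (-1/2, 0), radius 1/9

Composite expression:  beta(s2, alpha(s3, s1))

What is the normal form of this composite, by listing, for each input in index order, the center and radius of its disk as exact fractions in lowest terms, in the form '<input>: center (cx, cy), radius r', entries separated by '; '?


s1: center (-1/2, 0), radius 1/63; s2: center (1/2, 1/2), radius 1/10; s3: center (-5/9, -1/18), radius 1/54

Each s-disk chains the slot maps above it in beta; radii multiply.
s2 passes through 1 substitution, ending at center (1/2, 1/2), radius 1/10
s3 passes through 2 substitutions, ending at center (-5/9, -1/18), radius 1/54
s1 passes through 2 substitutions, ending at center (-1/2, 0), radius 1/63


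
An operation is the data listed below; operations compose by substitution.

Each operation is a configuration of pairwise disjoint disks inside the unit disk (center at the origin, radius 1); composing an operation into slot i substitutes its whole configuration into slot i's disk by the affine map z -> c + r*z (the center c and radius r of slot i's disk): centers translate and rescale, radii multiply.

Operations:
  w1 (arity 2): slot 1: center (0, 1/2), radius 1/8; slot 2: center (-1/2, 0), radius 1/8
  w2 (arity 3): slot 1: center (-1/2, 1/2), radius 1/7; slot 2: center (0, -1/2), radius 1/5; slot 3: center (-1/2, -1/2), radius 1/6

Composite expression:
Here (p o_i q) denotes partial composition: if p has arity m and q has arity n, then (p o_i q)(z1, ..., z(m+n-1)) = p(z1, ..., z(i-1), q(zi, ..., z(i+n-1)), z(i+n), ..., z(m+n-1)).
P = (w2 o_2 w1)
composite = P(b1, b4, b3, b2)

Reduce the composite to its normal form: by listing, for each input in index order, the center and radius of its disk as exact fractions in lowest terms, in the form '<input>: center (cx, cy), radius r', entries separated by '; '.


b1: center (-1/2, 1/2), radius 1/7; b2: center (-1/2, -1/2), radius 1/6; b3: center (-1/10, -1/2), radius 1/40; b4: center (0, -2/5), radius 1/40

Nesting under w2 composes maps z -> c + r*z down each b-path.
input b1: applying the 1 nested substitution gives center (-1/2, 1/2), radius 1/7
input b4: applying the 2 nested substitutions gives center (0, -2/5), radius 1/40
input b3: applying the 2 nested substitutions gives center (-1/10, -1/2), radius 1/40
input b2: applying the 1 nested substitution gives center (-1/2, -1/2), radius 1/6


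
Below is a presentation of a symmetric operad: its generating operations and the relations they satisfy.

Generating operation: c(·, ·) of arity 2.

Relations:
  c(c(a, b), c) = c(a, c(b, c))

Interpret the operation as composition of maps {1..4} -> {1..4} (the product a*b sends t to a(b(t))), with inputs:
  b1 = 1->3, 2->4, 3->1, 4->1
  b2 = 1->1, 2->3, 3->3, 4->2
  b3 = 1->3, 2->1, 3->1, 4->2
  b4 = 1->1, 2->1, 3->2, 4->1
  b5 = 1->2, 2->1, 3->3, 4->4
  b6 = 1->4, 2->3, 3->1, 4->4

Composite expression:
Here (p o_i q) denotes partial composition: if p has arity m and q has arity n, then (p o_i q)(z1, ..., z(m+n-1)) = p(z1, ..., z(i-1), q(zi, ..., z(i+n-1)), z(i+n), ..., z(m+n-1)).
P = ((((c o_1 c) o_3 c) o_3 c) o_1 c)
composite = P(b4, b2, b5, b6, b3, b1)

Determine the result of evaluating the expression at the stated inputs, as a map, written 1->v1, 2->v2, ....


1->1, 2->2, 3->2, 4->2

c(b4, b2) = 1->1, 2->2, 3->2, 4->1
c(c(b4, b2), b5) = 1->2, 2->1, 3->2, 4->1
c(b6, b3) = 1->1, 2->4, 3->4, 4->3
c(c(b6, b3), b1) = 1->4, 2->3, 3->1, 4->1
c(c(c(b4, b2), b5), c(c(b6, b3), b1)) = 1->1, 2->2, 3->2, 4->2


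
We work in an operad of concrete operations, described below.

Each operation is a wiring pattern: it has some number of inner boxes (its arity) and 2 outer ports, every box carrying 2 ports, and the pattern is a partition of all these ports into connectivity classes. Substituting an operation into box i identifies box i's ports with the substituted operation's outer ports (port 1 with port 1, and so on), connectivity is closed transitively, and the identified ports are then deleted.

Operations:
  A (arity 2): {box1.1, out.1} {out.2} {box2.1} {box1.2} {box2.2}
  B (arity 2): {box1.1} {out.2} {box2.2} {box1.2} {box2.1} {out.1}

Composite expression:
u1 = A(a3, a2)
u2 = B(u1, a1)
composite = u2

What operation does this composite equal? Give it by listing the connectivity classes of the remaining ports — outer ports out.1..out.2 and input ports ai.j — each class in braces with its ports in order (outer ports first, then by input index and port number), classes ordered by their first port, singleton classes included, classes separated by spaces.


{out.1} {out.2} {a1.1} {a1.2} {a2.1} {a2.2} {a3.1} {a3.2}


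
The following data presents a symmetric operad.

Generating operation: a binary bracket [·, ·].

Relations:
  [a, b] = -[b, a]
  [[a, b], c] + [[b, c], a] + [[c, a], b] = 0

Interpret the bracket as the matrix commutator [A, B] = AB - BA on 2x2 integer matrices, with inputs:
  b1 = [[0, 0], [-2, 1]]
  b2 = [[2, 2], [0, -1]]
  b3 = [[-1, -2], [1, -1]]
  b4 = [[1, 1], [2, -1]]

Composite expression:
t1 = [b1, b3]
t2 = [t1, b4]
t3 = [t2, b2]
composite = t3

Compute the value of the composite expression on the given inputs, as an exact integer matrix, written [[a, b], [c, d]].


[b1, b3] = [[-4, 2], [1, 4]]
[[b1, b3], b4] = [[3, -12], [18, -3]]
[[[b1, b3], b4], b2] = [[-36, 48], [54, 36]]

[[-36, 48], [54, 36]]


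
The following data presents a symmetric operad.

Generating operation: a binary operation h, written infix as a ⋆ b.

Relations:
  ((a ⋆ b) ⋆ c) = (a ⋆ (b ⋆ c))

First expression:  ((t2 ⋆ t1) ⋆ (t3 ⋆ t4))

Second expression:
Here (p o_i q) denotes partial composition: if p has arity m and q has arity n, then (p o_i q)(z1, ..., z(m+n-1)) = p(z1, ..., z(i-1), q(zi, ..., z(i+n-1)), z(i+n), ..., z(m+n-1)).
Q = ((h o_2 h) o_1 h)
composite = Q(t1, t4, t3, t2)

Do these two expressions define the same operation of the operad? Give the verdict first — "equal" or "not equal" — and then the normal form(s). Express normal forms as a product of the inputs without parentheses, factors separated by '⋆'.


not equal; the first gives t2 ⋆ t1 ⋆ t3 ⋆ t4 and the second t1 ⋆ t4 ⋆ t3 ⋆ t2


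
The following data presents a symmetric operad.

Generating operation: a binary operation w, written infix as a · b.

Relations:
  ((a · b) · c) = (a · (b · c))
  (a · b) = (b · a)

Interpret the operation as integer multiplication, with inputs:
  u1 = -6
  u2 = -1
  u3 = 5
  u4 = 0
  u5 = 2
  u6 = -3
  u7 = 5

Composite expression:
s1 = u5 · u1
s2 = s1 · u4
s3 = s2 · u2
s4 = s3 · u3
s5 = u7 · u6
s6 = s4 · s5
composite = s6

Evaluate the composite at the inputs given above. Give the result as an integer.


0

(u5 · u1) = -12
((u5 · u1) · u4) = 0
(((u5 · u1) · u4) · u2) = 0
((((u5 · u1) · u4) · u2) · u3) = 0
(u7 · u6) = -15
(((((u5 · u1) · u4) · u2) · u3) · (u7 · u6)) = 0


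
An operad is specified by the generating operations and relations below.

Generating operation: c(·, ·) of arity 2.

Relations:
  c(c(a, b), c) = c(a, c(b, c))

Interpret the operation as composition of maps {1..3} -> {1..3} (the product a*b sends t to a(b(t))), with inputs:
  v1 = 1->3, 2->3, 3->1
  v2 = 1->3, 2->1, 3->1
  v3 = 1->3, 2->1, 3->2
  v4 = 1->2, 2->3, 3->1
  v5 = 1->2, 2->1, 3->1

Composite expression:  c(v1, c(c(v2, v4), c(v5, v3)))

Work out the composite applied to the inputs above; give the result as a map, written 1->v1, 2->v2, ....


1->3, 2->3, 3->3

c(v2, v4) = 1->1, 2->1, 3->3
c(v5, v3) = 1->1, 2->2, 3->1
c(c(v2, v4), c(v5, v3)) = 1->1, 2->1, 3->1
c(v1, c(c(v2, v4), c(v5, v3))) = 1->3, 2->3, 3->3


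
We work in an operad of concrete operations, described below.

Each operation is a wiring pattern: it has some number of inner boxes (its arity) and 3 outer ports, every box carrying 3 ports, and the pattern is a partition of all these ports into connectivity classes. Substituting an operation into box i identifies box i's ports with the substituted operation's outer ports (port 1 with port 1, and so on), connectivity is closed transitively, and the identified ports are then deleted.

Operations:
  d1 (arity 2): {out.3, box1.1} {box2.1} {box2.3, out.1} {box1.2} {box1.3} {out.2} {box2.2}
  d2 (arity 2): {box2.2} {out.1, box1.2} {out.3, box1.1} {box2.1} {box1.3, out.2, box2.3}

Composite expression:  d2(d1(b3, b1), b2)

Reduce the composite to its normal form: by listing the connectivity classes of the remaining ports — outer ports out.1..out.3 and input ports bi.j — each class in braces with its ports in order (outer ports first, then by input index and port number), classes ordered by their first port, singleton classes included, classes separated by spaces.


{out.1} {out.2, b2.3, b3.1} {out.3, b1.3} {b1.1} {b1.2} {b2.1} {b2.2} {b3.2} {b3.3}

Treat the ports identified at d2 as solder joints: merge, then drop.
composing d1 on (b3, b1), with out.j its own outer ports: {out.1, b1.3} {out.2} {out.3, b3.1} {b1.1} {b1.2} {b3.2} {b3.3}
composing d2 on (b3, b1, b2), with out.j its own outer ports: {out.1} {out.2, b2.3, b3.1} {out.3, b1.3} {b1.1} {b1.2} {b2.1} {b2.2} {b3.2} {b3.3}


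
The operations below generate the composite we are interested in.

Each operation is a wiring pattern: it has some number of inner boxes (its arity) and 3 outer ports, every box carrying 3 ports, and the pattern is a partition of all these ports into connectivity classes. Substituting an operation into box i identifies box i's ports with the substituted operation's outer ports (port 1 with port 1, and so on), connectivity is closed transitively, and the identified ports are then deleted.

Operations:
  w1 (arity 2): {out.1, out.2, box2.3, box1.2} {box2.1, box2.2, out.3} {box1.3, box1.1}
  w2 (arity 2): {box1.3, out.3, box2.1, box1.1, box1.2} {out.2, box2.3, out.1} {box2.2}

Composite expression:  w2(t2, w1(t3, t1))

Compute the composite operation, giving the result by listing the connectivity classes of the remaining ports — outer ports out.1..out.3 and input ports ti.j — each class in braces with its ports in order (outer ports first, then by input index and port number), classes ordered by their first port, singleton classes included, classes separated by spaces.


{out.1, out.2, t1.1, t1.2} {out.3, t1.3, t2.1, t2.2, t2.3, t3.2} {t3.1, t3.3}

After gluing at w2, chains via deleted ports link the t-ports.
the subtree at w1 composes to {out.1, out.2, t1.3, t3.2} {out.3, t1.1, t1.2} {t3.1, t3.3} on (t3, t1); out.j = own outer ports
the subtree at w2 composes to {out.1, out.2, t1.1, t1.2} {out.3, t1.3, t2.1, t2.2, t2.3, t3.2} {t3.1, t3.3} on (t2, t3, t1); out.j = own outer ports


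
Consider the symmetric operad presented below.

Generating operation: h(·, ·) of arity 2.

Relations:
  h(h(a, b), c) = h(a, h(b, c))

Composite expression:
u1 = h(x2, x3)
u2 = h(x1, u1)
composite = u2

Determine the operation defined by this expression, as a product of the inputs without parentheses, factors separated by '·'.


Every regrouping of h is equal, so read the x-inputs in written order.
h(x2, x3) spells out as x2 · x3
h(x1, h(x2, x3)) spells out as x1 · x2 · x3

x1 · x2 · x3


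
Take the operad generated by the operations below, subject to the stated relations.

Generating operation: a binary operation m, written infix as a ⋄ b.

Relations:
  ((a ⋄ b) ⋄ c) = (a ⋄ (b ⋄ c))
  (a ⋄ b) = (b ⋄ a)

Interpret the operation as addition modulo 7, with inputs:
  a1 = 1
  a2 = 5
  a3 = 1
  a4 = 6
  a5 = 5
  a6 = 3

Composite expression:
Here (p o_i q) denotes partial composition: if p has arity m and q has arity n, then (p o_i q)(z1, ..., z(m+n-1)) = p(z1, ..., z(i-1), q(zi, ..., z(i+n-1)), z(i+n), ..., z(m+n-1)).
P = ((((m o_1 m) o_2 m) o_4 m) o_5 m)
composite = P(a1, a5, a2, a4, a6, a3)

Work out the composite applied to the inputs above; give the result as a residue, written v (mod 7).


0 (mod 7)


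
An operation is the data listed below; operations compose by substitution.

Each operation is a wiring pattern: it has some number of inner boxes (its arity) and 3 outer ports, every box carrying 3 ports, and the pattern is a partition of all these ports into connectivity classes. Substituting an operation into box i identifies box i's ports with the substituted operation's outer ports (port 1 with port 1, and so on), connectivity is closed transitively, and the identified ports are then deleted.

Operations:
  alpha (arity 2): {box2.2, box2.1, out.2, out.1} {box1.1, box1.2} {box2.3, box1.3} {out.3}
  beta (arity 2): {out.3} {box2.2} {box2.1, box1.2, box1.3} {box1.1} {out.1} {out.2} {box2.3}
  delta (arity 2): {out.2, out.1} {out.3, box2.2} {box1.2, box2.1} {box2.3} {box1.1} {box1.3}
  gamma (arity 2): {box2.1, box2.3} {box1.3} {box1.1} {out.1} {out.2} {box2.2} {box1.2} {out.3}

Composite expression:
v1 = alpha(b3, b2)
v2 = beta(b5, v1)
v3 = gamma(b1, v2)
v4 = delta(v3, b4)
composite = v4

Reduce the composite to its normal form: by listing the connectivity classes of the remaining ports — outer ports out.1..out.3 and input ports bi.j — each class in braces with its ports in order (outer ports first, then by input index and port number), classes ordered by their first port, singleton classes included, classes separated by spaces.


{out.1, out.2} {out.3, b4.2} {b1.1} {b1.2} {b1.3} {b2.1, b2.2, b5.2, b5.3} {b2.3, b3.3} {b3.1, b3.2} {b4.1} {b4.3} {b5.1}


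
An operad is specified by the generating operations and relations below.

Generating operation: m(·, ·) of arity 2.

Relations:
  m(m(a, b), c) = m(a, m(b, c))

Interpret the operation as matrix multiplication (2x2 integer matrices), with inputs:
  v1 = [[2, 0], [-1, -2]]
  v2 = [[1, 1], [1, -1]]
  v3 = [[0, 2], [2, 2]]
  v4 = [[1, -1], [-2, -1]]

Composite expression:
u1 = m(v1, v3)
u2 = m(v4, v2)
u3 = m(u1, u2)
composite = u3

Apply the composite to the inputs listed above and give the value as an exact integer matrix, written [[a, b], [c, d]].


m(v1, v3) = [[0, 4], [-4, -6]]
m(v4, v2) = [[0, 2], [-3, -1]]
m(m(v1, v3), m(v4, v2)) = [[-12, -4], [18, -2]]

[[-12, -4], [18, -2]]


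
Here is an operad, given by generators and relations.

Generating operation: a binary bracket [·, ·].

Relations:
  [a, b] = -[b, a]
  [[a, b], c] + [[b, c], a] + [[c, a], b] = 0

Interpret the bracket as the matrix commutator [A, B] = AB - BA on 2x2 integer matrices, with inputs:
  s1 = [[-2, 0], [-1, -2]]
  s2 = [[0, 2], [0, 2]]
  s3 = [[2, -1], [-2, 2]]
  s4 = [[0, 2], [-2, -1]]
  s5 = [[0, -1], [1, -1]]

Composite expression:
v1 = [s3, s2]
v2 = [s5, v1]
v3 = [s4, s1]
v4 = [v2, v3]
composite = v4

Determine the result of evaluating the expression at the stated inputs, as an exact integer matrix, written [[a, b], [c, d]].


[[6, 24], [-12, -6]]

[s3, s2] = [[4, -2], [4, -4]]
[s5, [s3, s2]] = [[-2, 6], [4, 2]]
[s4, s1] = [[-2, 0], [1, 2]]
[[s5, [s3, s2]], [s4, s1]] = [[6, 24], [-12, -6]]


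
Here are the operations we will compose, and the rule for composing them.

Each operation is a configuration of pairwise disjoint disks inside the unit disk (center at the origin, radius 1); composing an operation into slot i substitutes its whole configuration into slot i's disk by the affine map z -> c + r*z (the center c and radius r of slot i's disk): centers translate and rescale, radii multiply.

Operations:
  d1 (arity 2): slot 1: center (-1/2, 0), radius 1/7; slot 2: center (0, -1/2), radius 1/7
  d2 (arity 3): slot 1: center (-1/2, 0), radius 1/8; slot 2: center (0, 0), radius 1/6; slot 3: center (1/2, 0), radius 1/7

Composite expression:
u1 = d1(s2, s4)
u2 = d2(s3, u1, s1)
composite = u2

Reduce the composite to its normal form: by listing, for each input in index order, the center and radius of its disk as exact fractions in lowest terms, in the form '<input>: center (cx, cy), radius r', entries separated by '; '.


s1: center (1/2, 0), radius 1/7; s2: center (-1/12, 0), radius 1/42; s3: center (-1/2, 0), radius 1/8; s4: center (0, -1/12), radius 1/42

Below d2, radii multiply path by path; the s-disk centers shift.
input s3: composing its 1 substitution step yields center (-1/2, 0), radius 1/8
input s2: composing its 2 substitution steps yields center (-1/12, 0), radius 1/42
input s4: composing its 2 substitution steps yields center (0, -1/12), radius 1/42
input s1: composing its 1 substitution step yields center (1/2, 0), radius 1/7


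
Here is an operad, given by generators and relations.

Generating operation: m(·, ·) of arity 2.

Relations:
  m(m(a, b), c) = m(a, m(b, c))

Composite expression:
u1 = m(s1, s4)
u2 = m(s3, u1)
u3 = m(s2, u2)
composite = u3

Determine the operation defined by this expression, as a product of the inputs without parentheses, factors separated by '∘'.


Every regrouping of m is equal, so read the s-inputs in written order.
m(s1, s4) flattens to s1 ∘ s4
m(s3, m(s1, s4)) flattens to s3 ∘ s1 ∘ s4
m(s2, m(s3, m(s1, s4))) flattens to s2 ∘ s3 ∘ s1 ∘ s4

s2 ∘ s3 ∘ s1 ∘ s4


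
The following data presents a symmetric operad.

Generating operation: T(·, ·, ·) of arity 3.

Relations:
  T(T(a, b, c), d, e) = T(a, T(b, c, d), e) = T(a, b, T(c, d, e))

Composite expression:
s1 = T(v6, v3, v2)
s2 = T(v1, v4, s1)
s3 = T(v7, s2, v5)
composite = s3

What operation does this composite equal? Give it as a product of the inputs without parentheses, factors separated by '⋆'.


Every regrouping of T is equal, so read the v-inputs in written order.
T(v6, v3, v2) unparenthesizes to v6 ⋆ v3 ⋆ v2
T(v1, v4, T(v6, v3, v2)) unparenthesizes to v1 ⋆ v4 ⋆ v6 ⋆ v3 ⋆ v2
T(v7, T(v1, v4, T(v6, v3, v2)), v5) unparenthesizes to v7 ⋆ v1 ⋆ v4 ⋆ v6 ⋆ v3 ⋆ v2 ⋆ v5

v7 ⋆ v1 ⋆ v4 ⋆ v6 ⋆ v3 ⋆ v2 ⋆ v5


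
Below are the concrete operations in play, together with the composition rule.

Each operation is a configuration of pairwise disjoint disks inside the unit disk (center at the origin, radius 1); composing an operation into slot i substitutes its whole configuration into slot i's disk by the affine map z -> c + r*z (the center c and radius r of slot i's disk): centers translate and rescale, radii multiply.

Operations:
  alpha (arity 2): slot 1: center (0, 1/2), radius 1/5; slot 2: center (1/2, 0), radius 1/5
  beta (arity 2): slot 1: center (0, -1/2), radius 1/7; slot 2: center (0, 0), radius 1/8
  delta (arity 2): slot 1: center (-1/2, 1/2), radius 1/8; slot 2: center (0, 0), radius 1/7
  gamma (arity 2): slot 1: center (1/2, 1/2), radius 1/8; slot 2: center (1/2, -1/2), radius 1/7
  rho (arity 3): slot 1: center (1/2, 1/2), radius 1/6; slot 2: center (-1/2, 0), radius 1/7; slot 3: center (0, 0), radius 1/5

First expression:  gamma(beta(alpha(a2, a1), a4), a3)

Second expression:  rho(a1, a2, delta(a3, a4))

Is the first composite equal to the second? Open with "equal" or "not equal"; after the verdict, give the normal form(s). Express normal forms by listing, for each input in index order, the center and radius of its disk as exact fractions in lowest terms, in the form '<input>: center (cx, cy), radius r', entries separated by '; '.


The first expression reduces to a1: center (57/112, 7/16), radius 1/280; a2: center (1/2, 25/56), radius 1/280; a3: center (1/2, -1/2), radius 1/7; a4: center (1/2, 1/2), radius 1/64
The second expression reduces to a1: center (1/2, 1/2), radius 1/6; a2: center (-1/2, 0), radius 1/7; a3: center (-1/10, 1/10), radius 1/40; a4: center (0, 0), radius 1/35
The forms do not match — not equal.

not equal; first: a1: center (57/112, 7/16), radius 1/280; a2: center (1/2, 25/56), radius 1/280; a3: center (1/2, -1/2), radius 1/7; a4: center (1/2, 1/2), radius 1/64; second: a1: center (1/2, 1/2), radius 1/6; a2: center (-1/2, 0), radius 1/7; a3: center (-1/10, 1/10), radius 1/40; a4: center (0, 0), radius 1/35


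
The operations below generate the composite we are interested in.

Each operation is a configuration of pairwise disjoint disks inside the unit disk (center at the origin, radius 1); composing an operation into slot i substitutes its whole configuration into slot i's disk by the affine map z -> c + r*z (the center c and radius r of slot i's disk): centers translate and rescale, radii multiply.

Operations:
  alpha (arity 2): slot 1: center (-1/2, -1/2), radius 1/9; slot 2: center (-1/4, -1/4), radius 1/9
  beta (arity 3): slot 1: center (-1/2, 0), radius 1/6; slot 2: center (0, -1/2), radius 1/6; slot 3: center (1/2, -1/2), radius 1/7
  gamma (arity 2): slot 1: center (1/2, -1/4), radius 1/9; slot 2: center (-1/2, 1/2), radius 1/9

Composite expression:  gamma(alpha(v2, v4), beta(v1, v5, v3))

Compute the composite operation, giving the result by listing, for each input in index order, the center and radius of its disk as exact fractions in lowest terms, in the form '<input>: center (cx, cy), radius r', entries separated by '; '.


v1: center (-5/9, 1/2), radius 1/54; v2: center (4/9, -11/36), radius 1/81; v3: center (-4/9, 4/9), radius 1/63; v4: center (17/36, -5/18), radius 1/81; v5: center (-1/2, 4/9), radius 1/54

Nesting under gamma composes maps z -> c + r*z down each v-path.
input v2: applying the 2 nested substitutions gives center (4/9, -11/36), radius 1/81
input v4: applying the 2 nested substitutions gives center (17/36, -5/18), radius 1/81
input v1: applying the 2 nested substitutions gives center (-5/9, 1/2), radius 1/54
input v5: applying the 2 nested substitutions gives center (-1/2, 4/9), radius 1/54
input v3: applying the 2 nested substitutions gives center (-4/9, 4/9), radius 1/63


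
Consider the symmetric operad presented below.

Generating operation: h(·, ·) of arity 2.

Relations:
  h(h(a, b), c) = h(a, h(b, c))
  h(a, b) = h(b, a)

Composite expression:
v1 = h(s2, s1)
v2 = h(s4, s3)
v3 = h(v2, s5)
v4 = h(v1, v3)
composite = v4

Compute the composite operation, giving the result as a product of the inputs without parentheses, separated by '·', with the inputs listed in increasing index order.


s1 · s2 · s3 · s4 · s5


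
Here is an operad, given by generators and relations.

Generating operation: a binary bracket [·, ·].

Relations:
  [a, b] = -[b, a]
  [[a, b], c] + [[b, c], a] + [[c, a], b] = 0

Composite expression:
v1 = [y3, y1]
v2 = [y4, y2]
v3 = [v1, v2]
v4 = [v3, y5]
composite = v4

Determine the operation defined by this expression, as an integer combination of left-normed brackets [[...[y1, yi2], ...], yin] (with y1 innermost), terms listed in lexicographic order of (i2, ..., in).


[[[[y1, y3], y2], y4], y5] - [[[[y1, y3], y4], y2], y5]

Expand each bracket as ab - ba; the y1-initial words give the coefficients.
Composite bracket: [[[y3, y1], [y4, y2]], y5]
The bracket unfolds into 16 signed words via [a, b] = ab - ba (2^4 = 16).
Coefficients come from the y1-initial words:
  sign of y1y3y2y4y5 is +1, so it contributes +[[[[y1, y3], y2], y4], y5]
  sign of y1y3y4y2y5 is -1, so it contributes -[[[[y1, y3], y4], y2], y5]


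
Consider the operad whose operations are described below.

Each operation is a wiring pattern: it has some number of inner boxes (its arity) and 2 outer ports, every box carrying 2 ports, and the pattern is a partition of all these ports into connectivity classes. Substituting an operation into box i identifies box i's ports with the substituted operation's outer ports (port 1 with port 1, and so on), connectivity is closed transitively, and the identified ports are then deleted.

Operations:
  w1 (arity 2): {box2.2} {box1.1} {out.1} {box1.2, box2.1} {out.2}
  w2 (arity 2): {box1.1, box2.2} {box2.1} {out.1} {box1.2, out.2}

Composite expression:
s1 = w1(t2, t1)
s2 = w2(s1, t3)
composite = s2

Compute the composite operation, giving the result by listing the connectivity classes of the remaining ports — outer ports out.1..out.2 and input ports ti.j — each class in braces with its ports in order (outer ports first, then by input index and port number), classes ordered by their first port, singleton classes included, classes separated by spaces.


{out.1} {out.2} {t1.1, t2.2} {t1.2} {t2.1} {t3.1} {t3.2}

After gluing at w2, chains via deleted ports link the t-ports.
after w1, the pattern on (t2, t1) reads {out.1} {out.2} {t1.1, t2.2} {t1.2} {t2.1} (out.j = its outer ports)
after w2, the pattern on (t2, t1, t3) reads {out.1} {out.2} {t1.1, t2.2} {t1.2} {t2.1} {t3.1} {t3.2} (out.j = its outer ports)


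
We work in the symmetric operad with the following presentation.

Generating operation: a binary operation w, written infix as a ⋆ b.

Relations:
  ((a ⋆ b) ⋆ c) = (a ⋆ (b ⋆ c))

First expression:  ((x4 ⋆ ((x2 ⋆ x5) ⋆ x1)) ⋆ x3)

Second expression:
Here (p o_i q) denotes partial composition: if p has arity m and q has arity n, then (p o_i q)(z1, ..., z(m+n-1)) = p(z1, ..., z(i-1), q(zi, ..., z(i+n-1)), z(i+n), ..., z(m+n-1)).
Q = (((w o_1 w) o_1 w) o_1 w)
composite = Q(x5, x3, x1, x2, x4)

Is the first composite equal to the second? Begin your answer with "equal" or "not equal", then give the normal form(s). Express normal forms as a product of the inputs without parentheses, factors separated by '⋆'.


not equal; the first gives x4 ⋆ x2 ⋆ x5 ⋆ x1 ⋆ x3 and the second x5 ⋆ x3 ⋆ x1 ⋆ x2 ⋆ x4

The first composite normalizes to x4 ⋆ x2 ⋆ x5 ⋆ x1 ⋆ x3
The second composite normalizes to x5 ⋆ x3 ⋆ x1 ⋆ x2 ⋆ x4
Distinct normal forms: not equal.


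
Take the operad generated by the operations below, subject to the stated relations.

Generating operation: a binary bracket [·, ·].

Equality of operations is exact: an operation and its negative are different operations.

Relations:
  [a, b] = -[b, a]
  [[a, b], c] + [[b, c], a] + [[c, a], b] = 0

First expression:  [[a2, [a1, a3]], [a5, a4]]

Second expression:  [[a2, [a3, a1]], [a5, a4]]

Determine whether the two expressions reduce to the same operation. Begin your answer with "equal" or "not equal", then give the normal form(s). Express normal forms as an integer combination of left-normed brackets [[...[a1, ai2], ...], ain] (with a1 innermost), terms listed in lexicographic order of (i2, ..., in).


not equal; the first gives [[[[a1, a3], a2], a4], a5] - [[[[a1, a3], a2], a5], a4] and the second -[[[[a1, a3], a2], a4], a5] + [[[[a1, a3], a2], a5], a4]

Reducing the first expression gives [[[[a1, a3], a2], a4], a5] - [[[[a1, a3], a2], a5], a4]
Reducing the second expression gives -[[[[a1, a3], a2], a4], a5] + [[[[a1, a3], a2], a5], a4]
Distinct normal forms: not equal.


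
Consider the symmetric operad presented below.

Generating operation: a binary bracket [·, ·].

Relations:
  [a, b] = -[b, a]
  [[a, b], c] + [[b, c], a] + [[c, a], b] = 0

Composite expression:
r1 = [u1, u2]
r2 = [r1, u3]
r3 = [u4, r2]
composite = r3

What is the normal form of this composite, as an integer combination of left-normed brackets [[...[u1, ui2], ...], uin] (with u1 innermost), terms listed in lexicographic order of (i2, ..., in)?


A multilinear Lie element is pinned by u1-initial words (u1 innermost).
Composite bracket: [u4, [[u1, u2], u3]]
Under [a, b] = ab - ba we get 8 signed associative words (2^3 = 8).
The u1-initial words carry the normal form:
  word u1u2u3u4 has sign -1, contributing -[[[u1, u2], u3], u4]

-[[[u1, u2], u3], u4]


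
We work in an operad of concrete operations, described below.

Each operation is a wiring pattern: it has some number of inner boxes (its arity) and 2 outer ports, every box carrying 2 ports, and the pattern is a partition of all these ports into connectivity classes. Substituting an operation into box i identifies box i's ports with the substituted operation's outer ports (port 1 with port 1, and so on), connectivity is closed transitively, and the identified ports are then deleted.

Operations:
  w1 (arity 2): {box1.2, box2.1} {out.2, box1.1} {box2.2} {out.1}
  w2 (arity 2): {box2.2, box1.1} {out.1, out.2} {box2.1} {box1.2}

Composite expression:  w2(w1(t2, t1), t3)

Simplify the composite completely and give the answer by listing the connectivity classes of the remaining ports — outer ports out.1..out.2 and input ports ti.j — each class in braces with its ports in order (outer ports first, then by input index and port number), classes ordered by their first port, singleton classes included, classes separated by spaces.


{out.1, out.2} {t1.1, t2.2} {t1.2} {t2.1} {t3.1} {t3.2}


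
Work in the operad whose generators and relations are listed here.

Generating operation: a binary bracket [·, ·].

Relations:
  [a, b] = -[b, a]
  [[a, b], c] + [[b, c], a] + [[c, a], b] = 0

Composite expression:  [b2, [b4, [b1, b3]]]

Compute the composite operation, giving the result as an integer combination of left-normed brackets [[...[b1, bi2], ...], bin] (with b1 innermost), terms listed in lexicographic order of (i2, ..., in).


[[[b1, b3], b4], b2]

Left-normed coefficients sit on the b1-initial expansion words.
Composite bracket: [b2, [b4, [b1, b3]]]
Each bracket splits as ab - ba, giving 8 signed words (2^3 = 8).
Keep just the words that open with b1:
  sign of b1b3b4b2 is +1, so it contributes +[[[b1, b3], b4], b2]


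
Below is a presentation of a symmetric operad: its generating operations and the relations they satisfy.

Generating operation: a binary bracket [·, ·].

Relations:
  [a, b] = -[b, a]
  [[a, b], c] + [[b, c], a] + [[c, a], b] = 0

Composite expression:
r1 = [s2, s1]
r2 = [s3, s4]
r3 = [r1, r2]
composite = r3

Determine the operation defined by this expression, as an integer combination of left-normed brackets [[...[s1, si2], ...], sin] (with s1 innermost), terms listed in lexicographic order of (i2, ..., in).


Antisymmetry and Jacobi reduce to s1-anchored left-normed brackets.
Composite bracket: [[s2, s1], [s3, s4]]
Full expansion: 8 signed words from ab - ba (2^3 = 8).
Coefficients come from the s1-initial words:
  s1s2s3s4 appears with sign -1, giving the term -[[[s1, s2], s3], s4]
  s1s2s4s3 appears with sign +1, giving the term +[[[s1, s2], s4], s3]

-[[[s1, s2], s3], s4] + [[[s1, s2], s4], s3]


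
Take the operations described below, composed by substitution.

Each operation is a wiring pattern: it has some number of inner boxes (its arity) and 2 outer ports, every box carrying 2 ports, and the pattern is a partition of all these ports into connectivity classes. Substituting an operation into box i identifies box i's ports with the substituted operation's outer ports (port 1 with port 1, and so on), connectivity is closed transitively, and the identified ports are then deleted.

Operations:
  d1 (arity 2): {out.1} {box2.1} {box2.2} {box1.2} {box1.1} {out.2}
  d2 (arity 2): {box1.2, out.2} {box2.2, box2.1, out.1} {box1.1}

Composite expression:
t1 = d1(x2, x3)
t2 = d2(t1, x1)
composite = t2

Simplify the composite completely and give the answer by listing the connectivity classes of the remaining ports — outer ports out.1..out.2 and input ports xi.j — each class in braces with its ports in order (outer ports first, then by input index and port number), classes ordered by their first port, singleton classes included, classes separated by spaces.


{out.1, x1.1, x1.2} {out.2} {x2.1} {x2.2} {x3.1} {x3.2}

Reachability decides: close wires over d2-identified ports.
d1 over (x2, x3) gives {out.1} {out.2} {x2.1} {x2.2} {x3.1} {x3.2}, out.j being that stage's outer ports
d2 over (x2, x3, x1) gives {out.1, x1.1, x1.2} {out.2} {x2.1} {x2.2} {x3.1} {x3.2}, out.j being that stage's outer ports
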